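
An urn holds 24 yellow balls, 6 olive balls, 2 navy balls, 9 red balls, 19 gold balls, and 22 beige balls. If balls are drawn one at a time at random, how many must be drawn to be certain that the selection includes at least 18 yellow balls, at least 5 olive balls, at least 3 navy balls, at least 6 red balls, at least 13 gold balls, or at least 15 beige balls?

The worst case stops just short of every target: 17 yellow, 4 olive, 2 navy, 5 red, 12 gold, 14 beige — 17 + 4 + 2 + 5 + 12 + 14 = 54 balls.
One more ball must push some color to its target, so 54 + 1 = 55.

55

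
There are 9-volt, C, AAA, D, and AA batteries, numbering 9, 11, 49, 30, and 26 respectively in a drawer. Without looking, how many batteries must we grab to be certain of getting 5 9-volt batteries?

121

The worst case draws every non-9-volt battery first: 11 + 49 + 30 + 26 = 116.
The next 5 draws are then forced to be 9-volt, giving 116 + 5 = 121.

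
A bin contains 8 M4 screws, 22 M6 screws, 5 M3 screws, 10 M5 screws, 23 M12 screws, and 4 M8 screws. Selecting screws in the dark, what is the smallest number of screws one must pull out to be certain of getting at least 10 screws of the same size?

45

Treat the 6 sizes as pigeonholes.
In the worst case we take at most 9 of each size, but all 8 M4, all 5 M3, and all 4 M8 (fewer than 9), giving 8 + 9 + 5 + 9 + 9 + 4 = 44.
One more screw then forces some size to 10, so 44 + 1 = 45.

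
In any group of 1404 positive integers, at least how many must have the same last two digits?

15

The 1404 positive integers fall into 100 possible two-digit endings.
If each of the 100 possible two-digit endings held at most 14, the total would be at most 100 × 14 = 1400 < 1404, a contradiction.
So at least one holds ⌈1404/100⌉ = 15.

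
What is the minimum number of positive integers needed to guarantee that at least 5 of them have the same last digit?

41

There are 10 possible last digits acting as pigeonholes.
With 10 × 4 = 40 positive integers we could place exactly 4 in each, with no class reaching 5.
One more forces some class to hold 5, so 40 + 1 = 41.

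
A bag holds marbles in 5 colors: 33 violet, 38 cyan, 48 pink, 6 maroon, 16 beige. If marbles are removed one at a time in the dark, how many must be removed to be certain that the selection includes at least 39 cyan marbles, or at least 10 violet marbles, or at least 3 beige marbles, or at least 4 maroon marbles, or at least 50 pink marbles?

Each of the 5 colors has its own threshold; avoid all of them simultaneously.
The worst case stops just short of every target: 9 violet, 38 cyan, all 48 pink, 3 maroon, 2 beige — 9 + 38 + 48 + 3 + 2 = 100 marbles.
One more marble must push some color to its target, so 100 + 1 = 101.

101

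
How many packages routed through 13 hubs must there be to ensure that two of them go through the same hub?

There are 13 hubs acting as pigeonholes.
With 13 packages we could place one in each, avoiding any repeat.
One more forces some class to hold 2, so 13 + 1 = 14.

14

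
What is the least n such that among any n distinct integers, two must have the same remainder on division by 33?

34

Two integers differ by a multiple of 33 exactly when they share a remainder mod 33.
There are 33 residue classes mod 33, so 33 integers can all lie in distinct classes.
One more integer must repeat a residue, giving a difference divisible by 33. So n = 33 + 1 = 34.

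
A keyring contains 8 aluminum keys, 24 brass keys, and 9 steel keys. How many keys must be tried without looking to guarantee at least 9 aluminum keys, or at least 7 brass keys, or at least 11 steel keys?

24

Each of the 3 types has its own threshold; avoid all of them simultaneously.
The worst case stops just short of every target: 8 aluminum, 6 brass, all 9 steel — 8 + 6 + 9 = 23 keys.
One more key must push some type to its target, so 23 + 1 = 24.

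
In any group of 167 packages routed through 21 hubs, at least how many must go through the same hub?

The 167 packages fall into 21 hubs.
If each of the 21 hubs held at most 7, the total would be at most 21 × 7 = 147 < 167, a contradiction.
So at least one holds ⌈167/21⌉ = 8.

8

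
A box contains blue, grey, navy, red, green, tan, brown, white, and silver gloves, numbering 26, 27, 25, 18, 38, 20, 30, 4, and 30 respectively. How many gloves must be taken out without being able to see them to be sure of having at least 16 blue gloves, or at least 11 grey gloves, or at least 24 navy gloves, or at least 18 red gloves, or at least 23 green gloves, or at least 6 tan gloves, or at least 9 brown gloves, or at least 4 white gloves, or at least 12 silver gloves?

The worst case stops just short of every target: 15 blue, 10 grey, 23 navy, 17 red, 22 green, 5 tan, 8 brown, 3 white, 11 silver — 15 + 10 + 23 + 17 + 22 + 5 + 8 + 3 + 11 = 114 gloves.
One more glove must push some color to its target, so 114 + 1 = 115.

115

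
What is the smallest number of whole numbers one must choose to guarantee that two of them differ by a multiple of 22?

Two integers differ by a multiple of 22 exactly when they share a remainder mod 22.
There are 22 residue classes mod 22, so 22 integers can all lie in distinct classes.
One more integer must repeat a residue, giving a difference divisible by 22. So n = 22 + 1 = 23.

23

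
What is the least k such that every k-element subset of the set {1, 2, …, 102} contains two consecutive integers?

Partition {1, …, 102} into 51 pairs: {1,2}, {3,4}, …, {101,102}.
Choosing 51 integers — say the 51 even numbers 2, 4, …, 102 — takes one from each pair and avoids the property.
Choosing 52 forces two into the same pair by pigeonhole, and those are consecutive. So 52.

52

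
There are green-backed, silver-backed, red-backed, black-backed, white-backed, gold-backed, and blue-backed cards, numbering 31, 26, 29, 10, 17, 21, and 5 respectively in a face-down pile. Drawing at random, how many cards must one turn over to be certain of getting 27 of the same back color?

132

Treat the 7 back colors as pigeonholes.
In the worst case we take at most 26 of each back color, but all 10 black-backed, all 17 white-backed, all 21 gold-backed, and all 5 blue-backed (fewer than 26), giving 26 + 26 + 26 + 10 + 17 + 21 + 5 = 131.
One more card then forces some back color to 27, so 131 + 1 = 132.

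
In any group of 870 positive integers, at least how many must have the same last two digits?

9

The 870 positive integers fall into 100 possible two-digit endings.
If each of the 100 possible two-digit endings held at most 8, the total would be at most 100 × 8 = 800 < 870, a contradiction.
So at least one holds ⌈870/100⌉ = 9.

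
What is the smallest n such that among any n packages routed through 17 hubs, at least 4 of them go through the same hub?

There are 17 hubs acting as pigeonholes.
With 17 × 3 = 51 packages we could place exactly 3 in each, with no class reaching 4.
One more forces some class to hold 4, so 51 + 1 = 52.

52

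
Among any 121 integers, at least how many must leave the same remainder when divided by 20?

The 121 integers fall into 20 residue classes modulo 20.
If each of the 20 residue classes modulo 20 held at most 6, the total would be at most 20 × 6 = 120 < 121, a contradiction.
So at least one holds ⌈121/20⌉ = 7.

7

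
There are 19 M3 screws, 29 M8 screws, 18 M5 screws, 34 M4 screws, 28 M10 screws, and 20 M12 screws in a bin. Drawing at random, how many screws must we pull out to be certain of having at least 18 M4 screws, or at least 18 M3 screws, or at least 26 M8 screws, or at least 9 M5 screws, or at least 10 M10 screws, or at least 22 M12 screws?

97

The worst case stops just short of every target: 17 M3, 25 M8, 8 M5, 17 M4, 9 M10, all 20 M12 — 17 + 25 + 8 + 17 + 9 + 20 = 96 screws.
One more screw must push some size to its target, so 96 + 1 = 97.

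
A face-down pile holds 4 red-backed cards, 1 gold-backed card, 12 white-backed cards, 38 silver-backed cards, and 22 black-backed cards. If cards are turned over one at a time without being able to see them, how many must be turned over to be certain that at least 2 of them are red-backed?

75

The worst case draws every non-red-backed card first: 1 + 12 + 38 + 22 = 73.
The next 2 draws are then forced to be red-backed, giving 73 + 2 = 75.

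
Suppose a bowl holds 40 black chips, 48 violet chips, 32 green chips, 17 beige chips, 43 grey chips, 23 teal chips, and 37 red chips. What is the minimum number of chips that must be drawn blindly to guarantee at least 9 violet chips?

201

To avoid violet chips as long as possible, exhaust the other 6 colors first.
The worst case draws every non-violet chip first: 40 + 32 + 17 + 43 + 23 + 37 = 192.
The next 9 draws are then forced to be violet, giving 192 + 9 = 201.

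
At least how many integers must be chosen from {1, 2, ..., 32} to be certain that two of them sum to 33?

Partition {1, …, 32} into 16 pairs: {1,32}, {2,31}, …, {16,17}.
Choosing 16 integers — say the integers 1 through 16 — takes one from each pair and avoids the property.
Choosing 17 forces two into the same pair by pigeonhole, and those sum to 33. So 17.

17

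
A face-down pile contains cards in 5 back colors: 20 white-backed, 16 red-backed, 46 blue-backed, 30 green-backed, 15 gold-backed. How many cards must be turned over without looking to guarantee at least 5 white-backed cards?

112

To avoid white-backed cards as long as possible, exhaust the other 4 back colors first.
The worst case draws every non-white-backed card first: 16 + 46 + 30 + 15 = 107.
The next 5 draws are then forced to be white-backed, giving 107 + 5 = 112.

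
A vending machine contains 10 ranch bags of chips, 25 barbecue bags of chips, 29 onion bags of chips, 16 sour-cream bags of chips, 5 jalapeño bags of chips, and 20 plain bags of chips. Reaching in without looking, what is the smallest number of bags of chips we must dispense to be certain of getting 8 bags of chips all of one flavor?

Treat the 6 flavors as pigeonholes.
In the worst case we take at most 7 of each flavor, but all 5 jalapeño (fewer than 7), giving 7 + 7 + 7 + 7 + 5 + 7 = 40.
One more bag of chips then forces some flavor to 8, so 40 + 1 = 41.

41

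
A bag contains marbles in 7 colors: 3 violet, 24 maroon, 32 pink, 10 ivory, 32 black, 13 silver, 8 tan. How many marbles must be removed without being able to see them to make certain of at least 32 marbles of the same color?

121

Treat the 7 colors as pigeonholes.
In the worst case we take at most 31 of each color, but all 3 violet, all 24 maroon, all 10 ivory, all 13 silver, and all 8 tan (fewer than 31), giving 3 + 24 + 31 + 10 + 31 + 13 + 8 = 120.
One more marble then forces some color to 32, so 120 + 1 = 121.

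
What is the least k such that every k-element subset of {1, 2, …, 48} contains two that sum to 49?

25

Partition {1, …, 48} into 24 pairs: {1,48}, {2,47}, …, {24,25}.
Choosing 24 integers — say the integers 1 through 24 — takes one from each pair and avoids the property.
Choosing 25 forces two into the same pair by pigeonhole, and those sum to 49. So 25.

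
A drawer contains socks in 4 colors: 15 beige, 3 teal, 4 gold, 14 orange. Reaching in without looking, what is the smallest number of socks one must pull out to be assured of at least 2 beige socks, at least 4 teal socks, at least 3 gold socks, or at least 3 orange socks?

The worst case stops just short of every target: 1 beige, 3 teal, 2 gold, 2 orange — 1 + 3 + 2 + 2 = 8 socks.
One more sock must push some color to its target, so 8 + 1 = 9.

9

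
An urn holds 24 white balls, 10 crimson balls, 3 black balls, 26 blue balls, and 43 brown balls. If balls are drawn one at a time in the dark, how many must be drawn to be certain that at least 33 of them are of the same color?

96

In the worst case we take at most 32 of each color, but all 24 white, all 10 crimson, all 3 black, and all 26 blue (fewer than 32), giving 24 + 10 + 3 + 26 + 32 = 95.
One more ball then forces some color to 33, so 95 + 1 = 96.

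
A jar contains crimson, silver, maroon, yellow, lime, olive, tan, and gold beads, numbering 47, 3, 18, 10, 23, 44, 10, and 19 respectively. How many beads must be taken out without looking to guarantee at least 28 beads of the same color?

138

In the worst case we take at most 27 of each color, but all 3 silver, all 18 maroon, all 10 yellow, all 23 lime, all 10 tan, and all 19 gold (fewer than 27), giving 27 + 3 + 18 + 10 + 23 + 27 + 10 + 19 = 137.
One more bead then forces some color to 28, so 137 + 1 = 138.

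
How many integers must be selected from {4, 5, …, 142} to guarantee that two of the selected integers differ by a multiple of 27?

Group the integers by remainder mod 27; there are 27 residue classes, each nonempty in this range.
Choosing one from each class (27 integers) avoids any shared remainder.
One more choice must repeat a class, so two differ by a multiple of 27. Hence 27 + 1 = 28.

28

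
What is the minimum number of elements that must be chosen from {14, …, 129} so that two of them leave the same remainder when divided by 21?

Group the integers by remainder mod 21; there are 21 residue classes, each nonempty in this range.
Choosing one from each class (21 integers) avoids any shared remainder.
One more choice must repeat a class, so two differ by a multiple of 21. Hence 21 + 1 = 22.

22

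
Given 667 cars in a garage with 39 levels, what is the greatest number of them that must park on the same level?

18

If each of the 39 levels held at most 17, the total would be at most 39 × 17 = 663 < 667, a contradiction.
So at least one holds ⌈667/39⌉ = 18.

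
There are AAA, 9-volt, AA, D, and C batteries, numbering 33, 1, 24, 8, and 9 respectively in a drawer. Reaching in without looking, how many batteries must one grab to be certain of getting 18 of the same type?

Treat the 5 types as pigeonholes.
In the worst case we take at most 17 of each type, but all 1 9-volt, all 8 D, and all 9 C (fewer than 17), giving 17 + 1 + 17 + 8 + 9 = 52.
One more battery then forces some type to 18, so 52 + 1 = 53.

53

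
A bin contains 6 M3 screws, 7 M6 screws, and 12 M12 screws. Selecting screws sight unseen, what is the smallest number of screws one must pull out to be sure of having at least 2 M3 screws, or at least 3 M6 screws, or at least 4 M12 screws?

7

The worst case stops just short of every target: 1 M3, 2 M6, 3 M12 — 1 + 2 + 3 = 6 screws.
One more screw must push some size to its target, so 6 + 1 = 7.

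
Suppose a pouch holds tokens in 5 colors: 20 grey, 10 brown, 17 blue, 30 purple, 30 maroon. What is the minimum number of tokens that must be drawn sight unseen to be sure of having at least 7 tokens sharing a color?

Treat the 5 colors as pigeonholes.
The worst case takes 6 tokens of each color without reaching 7 of any: 5 × 6 = 30.
The next token must bring some color to 7, so 30 + 1 = 31.

31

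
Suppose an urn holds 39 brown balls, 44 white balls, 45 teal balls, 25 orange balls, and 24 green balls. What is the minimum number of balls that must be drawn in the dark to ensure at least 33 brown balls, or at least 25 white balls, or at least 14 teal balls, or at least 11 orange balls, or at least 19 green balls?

The worst case stops just short of every target: 32 brown, 24 white, 13 teal, 10 orange, 18 green — 32 + 24 + 13 + 10 + 18 = 97 balls.
One more ball must push some color to its target, so 97 + 1 = 98.

98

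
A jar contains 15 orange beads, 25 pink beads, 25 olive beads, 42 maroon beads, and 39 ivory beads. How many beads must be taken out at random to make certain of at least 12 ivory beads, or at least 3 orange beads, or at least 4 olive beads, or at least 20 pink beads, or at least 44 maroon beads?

78

The worst case stops just short of every target: 2 orange, 19 pink, 3 olive, all 42 maroon, 11 ivory — 2 + 19 + 3 + 42 + 11 = 77 beads.
One more bead must push some color to its target, so 77 + 1 = 78.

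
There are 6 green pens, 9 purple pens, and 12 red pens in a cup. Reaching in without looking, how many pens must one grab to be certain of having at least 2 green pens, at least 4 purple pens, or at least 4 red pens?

The worst case stops just short of every target: 1 green, 3 purple, 3 red — 1 + 3 + 3 = 7 pens.
One more pen must push some ink color to its target, so 7 + 1 = 8.

8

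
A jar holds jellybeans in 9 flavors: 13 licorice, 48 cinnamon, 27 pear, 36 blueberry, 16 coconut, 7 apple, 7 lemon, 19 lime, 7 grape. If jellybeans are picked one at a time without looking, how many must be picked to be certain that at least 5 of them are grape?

The worst case draws every non-grape jellybean first: 13 + 48 + 27 + 36 + 16 + 7 + 7 + 19 = 173.
The next 5 draws are then forced to be grape, giving 173 + 5 = 178.

178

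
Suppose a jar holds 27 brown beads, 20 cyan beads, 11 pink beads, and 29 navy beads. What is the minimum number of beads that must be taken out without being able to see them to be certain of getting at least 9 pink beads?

85

The worst case draws every non-pink bead first: 27 + 20 + 29 = 76.
The next 9 draws are then forced to be pink, giving 76 + 9 = 85.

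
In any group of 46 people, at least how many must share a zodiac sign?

4

The 46 people fall into 12 zodiac signs.
If each of the 12 zodiac signs held at most 3, the total would be at most 12 × 3 = 36 < 46, a contradiction.
So at least one holds ⌈46/12⌉ = 4.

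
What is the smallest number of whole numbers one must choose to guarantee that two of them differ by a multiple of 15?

Use the pigeonhole principle on residue classes: two integers differ by a multiple of 15 exactly when they share a remainder mod 15.
There are 15 residue classes mod 15, so 15 integers can all lie in distinct classes.
One more integer must repeat a residue, giving a difference divisible by 15. So n = 15 + 1 = 16.

16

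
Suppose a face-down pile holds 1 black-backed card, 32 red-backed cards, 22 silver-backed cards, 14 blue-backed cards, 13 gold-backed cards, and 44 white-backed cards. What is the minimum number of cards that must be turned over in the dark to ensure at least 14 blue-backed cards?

The worst case draws every non-blue-backed card first: 1 + 32 + 22 + 13 + 44 = 112.
The next 14 draws are then forced to be blue-backed, giving 112 + 14 = 126.

126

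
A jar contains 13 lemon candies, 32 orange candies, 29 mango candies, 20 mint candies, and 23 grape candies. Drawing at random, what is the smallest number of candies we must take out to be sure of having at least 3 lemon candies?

107

The worst case draws every non-lemon candy first: 32 + 29 + 20 + 23 = 104.
The next 3 draws are then forced to be lemon, giving 104 + 3 = 107.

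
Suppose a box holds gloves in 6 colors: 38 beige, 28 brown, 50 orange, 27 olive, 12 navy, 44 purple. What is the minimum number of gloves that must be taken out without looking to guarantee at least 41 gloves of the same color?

186

Treat the 6 colors as pigeonholes.
In the worst case we take at most 40 of each color, but all 38 beige, all 28 brown, all 27 olive, and all 12 navy (fewer than 40), giving 38 + 28 + 40 + 27 + 12 + 40 = 185.
One more glove then forces some color to 41, so 185 + 1 = 186.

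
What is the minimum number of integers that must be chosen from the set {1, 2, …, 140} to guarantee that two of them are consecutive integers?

Partition {1, …, 140} into 70 pairs: {1,2}, {3,4}, …, {139,140}.
Choosing 70 integers — say the 70 even numbers 2, 4, …, 140 — takes one from each pair and avoids the property.
Choosing 71 forces two into the same pair by pigeonhole, and those are consecutive. So 71.

71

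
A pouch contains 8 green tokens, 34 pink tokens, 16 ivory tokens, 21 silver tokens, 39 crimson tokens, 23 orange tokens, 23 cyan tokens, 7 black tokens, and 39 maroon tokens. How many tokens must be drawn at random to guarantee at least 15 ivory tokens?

The worst case draws every non-ivory token first: 8 + 34 + 21 + 39 + 23 + 23 + 7 + 39 = 194.
The next 15 draws are then forced to be ivory, giving 194 + 15 = 209.

209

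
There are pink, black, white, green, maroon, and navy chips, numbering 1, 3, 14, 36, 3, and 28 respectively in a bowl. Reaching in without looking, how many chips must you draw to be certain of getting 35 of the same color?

Treat the 6 colors as pigeonholes.
In the worst case we take at most 34 of each color, but all 1 pink, all 3 black, all 14 white, all 3 maroon, and all 28 navy (fewer than 34), giving 1 + 3 + 14 + 34 + 3 + 28 = 83.
One more chip then forces some color to 35, so 83 + 1 = 84.

84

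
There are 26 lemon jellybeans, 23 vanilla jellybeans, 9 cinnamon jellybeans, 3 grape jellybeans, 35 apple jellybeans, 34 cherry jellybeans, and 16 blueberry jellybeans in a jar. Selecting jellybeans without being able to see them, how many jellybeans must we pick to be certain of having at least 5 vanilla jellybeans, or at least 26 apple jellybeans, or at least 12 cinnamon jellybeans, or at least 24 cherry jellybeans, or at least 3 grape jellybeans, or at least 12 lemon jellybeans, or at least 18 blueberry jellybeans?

Each of the 7 flavors has its own threshold; avoid all of them simultaneously.
The worst case stops just short of every target: 11 lemon, 4 vanilla, all 9 cinnamon, 2 grape, 25 apple, 23 cherry, all 16 blueberry — 11 + 4 + 9 + 2 + 25 + 23 + 16 = 90 jellybeans.
One more jellybean must push some flavor to its target, so 90 + 1 = 91.

91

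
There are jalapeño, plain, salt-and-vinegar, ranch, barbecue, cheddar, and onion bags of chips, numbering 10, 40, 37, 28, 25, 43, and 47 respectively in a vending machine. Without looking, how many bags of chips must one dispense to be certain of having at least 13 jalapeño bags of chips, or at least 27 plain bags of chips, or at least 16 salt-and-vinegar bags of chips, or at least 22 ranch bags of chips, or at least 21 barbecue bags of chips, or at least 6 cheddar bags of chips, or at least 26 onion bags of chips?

123

The worst case stops just short of every target: all 10 jalapeño, 26 plain, 15 salt-and-vinegar, 21 ranch, 20 barbecue, 5 cheddar, 25 onion — 10 + 26 + 15 + 21 + 20 + 5 + 25 = 122 bags of chips.
One more bag of chips must push some flavor to its target, so 122 + 1 = 123.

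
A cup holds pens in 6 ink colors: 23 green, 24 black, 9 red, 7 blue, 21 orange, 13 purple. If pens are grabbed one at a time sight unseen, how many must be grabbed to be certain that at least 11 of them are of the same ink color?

57

Treat the 6 ink colors as pigeonholes.
In the worst case we take at most 10 of each ink color, but all 9 red and all 7 blue (fewer than 10), giving 10 + 10 + 9 + 7 + 10 + 10 = 56.
One more pen then forces some ink color to 11, so 56 + 1 = 57.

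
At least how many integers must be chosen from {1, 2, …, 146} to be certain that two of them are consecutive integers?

Partition {1, …, 146} into 73 pairs: {1,2}, {3,4}, …, {145,146}.
Choosing 73 integers — say the 73 even numbers 2, 4, …, 146 — takes one from each pair and avoids the property.
Choosing 74 forces two into the same pair by pigeonhole, and those are consecutive. So 74.

74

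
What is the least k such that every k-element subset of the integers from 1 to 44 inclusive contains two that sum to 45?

23

Partition {1, …, 44} into 22 pairs: {1,44}, {2,43}, …, {22,23}.
Choosing 22 integers — say the integers 1 through 22 — takes one from each pair and avoids the property.
Choosing 23 forces two into the same pair by pigeonhole, and those sum to 45. So 23.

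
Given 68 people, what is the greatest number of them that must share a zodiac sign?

6

If each of the 12 zodiac signs held at most 5, the total would be at most 12 × 5 = 60 < 68, a contradiction.
So at least one holds ⌈68/12⌉ = 6.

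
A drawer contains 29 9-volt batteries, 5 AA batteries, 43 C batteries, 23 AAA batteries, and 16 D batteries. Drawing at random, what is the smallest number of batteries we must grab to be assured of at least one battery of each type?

The hardest type to obtain is AA: we could draw every other battery first — 116 − 5 = 111 batteries — without a single AA one.
The next draw must be AA, so 111 + 1 = 112.

112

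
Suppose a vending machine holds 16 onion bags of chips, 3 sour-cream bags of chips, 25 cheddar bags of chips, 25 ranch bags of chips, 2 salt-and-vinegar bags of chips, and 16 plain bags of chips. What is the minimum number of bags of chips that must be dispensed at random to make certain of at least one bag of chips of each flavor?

86

The hardest flavor to obtain is salt-and-vinegar: we could draw every other bag of chips first — 87 − 2 = 85 bags of chips — without a single salt-and-vinegar one.
The next draw must be salt-and-vinegar, so 85 + 1 = 86.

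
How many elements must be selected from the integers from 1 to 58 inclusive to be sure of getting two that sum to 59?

30

Partition {1, …, 58} into 29 pairs: {1,58}, {2,57}, …, {29,30}.
Choosing 29 integers — say the integers 1 through 29 — takes one from each pair and avoids the property.
Choosing 30 forces two into the same pair by pigeonhole, and those sum to 59. So 30.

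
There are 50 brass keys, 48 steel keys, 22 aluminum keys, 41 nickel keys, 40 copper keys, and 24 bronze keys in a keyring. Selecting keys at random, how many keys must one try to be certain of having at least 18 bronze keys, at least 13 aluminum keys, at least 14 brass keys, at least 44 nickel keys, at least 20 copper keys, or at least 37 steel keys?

The worst case stops just short of every target: 13 brass, 36 steel, 12 aluminum, all 41 nickel, 19 copper, 17 bronze — 13 + 36 + 12 + 41 + 19 + 17 = 138 keys.
One more key must push some type to its target, so 138 + 1 = 139.

139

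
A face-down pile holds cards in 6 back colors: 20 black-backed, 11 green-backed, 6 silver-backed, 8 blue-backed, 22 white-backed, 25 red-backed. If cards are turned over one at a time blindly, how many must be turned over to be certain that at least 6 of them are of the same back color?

31

Treat the 6 back colors as pigeonholes.
The worst case takes 5 cards of each back color without reaching 6 of any: 6 × 5 = 30.
The next card must bring some back color to 6, so 30 + 1 = 31.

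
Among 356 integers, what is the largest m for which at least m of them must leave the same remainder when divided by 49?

8

If each of the 49 residue classes modulo 49 held at most 7, the total would be at most 49 × 7 = 343 < 356, a contradiction.
So at least one holds ⌈356/49⌉ = 8.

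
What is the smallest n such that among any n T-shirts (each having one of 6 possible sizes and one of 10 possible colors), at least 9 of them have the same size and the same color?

There are 6 × 10 = 60 (size, color) combinations acting as pigeonholes.
With 60 × 8 = 480 T-shirts we could place exactly 8 in each, with no (size, color) pair reaching 9.
One more forces some (size, color) pair to hold 9, so 480 + 1 = 481.

481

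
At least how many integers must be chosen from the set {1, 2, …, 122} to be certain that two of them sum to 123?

62

Partition {1, …, 122} into 61 pairs: {1,122}, {2,121}, …, {61,62}.
Choosing 61 integers — say the integers 1 through 61 — takes one from each pair and avoids the property.
Choosing 62 forces two into the same pair by pigeonhole, and those sum to 123. So 62.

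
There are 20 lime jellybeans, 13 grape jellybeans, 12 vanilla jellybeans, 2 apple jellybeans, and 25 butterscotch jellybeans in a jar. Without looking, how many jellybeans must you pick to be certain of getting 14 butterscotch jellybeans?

61

The worst case draws every non-butterscotch jellybean first: 20 + 13 + 12 + 2 = 47.
The next 14 draws are then forced to be butterscotch, giving 47 + 14 = 61.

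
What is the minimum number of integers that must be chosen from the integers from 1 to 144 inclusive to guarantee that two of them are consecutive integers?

73

Partition {1, …, 144} into 72 pairs: {1,2}, {3,4}, …, {143,144}.
Choosing 72 integers — say the 72 even numbers 2, 4, …, 144 — takes one from each pair and avoids the property.
Choosing 73 forces two into the same pair by pigeonhole, and those are consecutive. So 73.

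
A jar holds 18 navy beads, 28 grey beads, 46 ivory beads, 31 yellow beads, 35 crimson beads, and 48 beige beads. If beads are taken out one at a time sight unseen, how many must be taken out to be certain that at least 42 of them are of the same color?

Treat the 6 colors as pigeonholes.
In the worst case we take at most 41 of each color, but all 18 navy, all 28 grey, all 31 yellow, and all 35 crimson (fewer than 41), giving 18 + 28 + 41 + 31 + 35 + 41 = 194.
One more bead then forces some color to 42, so 194 + 1 = 195.

195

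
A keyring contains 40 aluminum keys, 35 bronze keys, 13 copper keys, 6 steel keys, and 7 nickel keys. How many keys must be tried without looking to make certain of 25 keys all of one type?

Treat the 5 types as pigeonholes.
In the worst case we take at most 24 of each type, but all 13 copper, all 6 steel, and all 7 nickel (fewer than 24), giving 24 + 24 + 13 + 6 + 7 = 74.
One more key then forces some type to 25, so 74 + 1 = 75.

75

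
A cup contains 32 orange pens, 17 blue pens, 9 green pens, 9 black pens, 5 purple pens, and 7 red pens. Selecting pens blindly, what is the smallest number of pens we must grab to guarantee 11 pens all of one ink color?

51

Treat the 6 ink colors as pigeonholes.
In the worst case we take at most 10 of each ink color, but all 9 green, all 9 black, all 5 purple, and all 7 red (fewer than 10), giving 10 + 10 + 9 + 9 + 5 + 7 = 50.
One more pen then forces some ink color to 11, so 50 + 1 = 51.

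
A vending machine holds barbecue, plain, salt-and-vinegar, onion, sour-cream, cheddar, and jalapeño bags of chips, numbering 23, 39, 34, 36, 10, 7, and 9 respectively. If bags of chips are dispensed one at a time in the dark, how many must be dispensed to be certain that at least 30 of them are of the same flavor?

In the worst case we take at most 29 of each flavor, but all 23 barbecue, all 10 sour-cream, all 7 cheddar, and all 9 jalapeño (fewer than 29), giving 23 + 29 + 29 + 29 + 10 + 7 + 9 = 136.
One more bag of chips then forces some flavor to 30, so 136 + 1 = 137.

137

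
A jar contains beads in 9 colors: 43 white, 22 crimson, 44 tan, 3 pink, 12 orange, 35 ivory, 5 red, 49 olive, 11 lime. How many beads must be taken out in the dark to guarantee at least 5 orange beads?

217

The worst case draws every non-orange bead first: 43 + 22 + 44 + 3 + 35 + 5 + 49 + 11 = 212.
The next 5 draws are then forced to be orange, giving 212 + 5 = 217.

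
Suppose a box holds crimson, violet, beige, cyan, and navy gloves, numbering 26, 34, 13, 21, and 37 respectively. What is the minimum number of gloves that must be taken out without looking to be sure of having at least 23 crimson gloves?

The worst case draws every non-crimson glove first: 34 + 13 + 21 + 37 = 105.
The next 23 draws are then forced to be crimson, giving 105 + 23 = 128.

128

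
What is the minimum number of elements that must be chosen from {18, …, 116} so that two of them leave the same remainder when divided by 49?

50

Use the pigeonhole principle on residue classes: group the integers by remainder mod 49; there are 49 residue classes, each nonempty in this range.
Choosing one from each class (49 integers) avoids any shared remainder.
One more choice must repeat a class, so two differ by a multiple of 49. Hence 49 + 1 = 50.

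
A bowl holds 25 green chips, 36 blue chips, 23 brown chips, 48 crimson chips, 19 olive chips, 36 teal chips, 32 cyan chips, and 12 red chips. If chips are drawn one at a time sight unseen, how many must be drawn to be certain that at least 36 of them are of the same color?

Treat the 8 colors as pigeonholes.
In the worst case we take at most 35 of each color, but all 25 green, all 23 brown, all 19 olive, all 32 cyan, and all 12 red (fewer than 35), giving 25 + 35 + 23 + 35 + 19 + 35 + 32 + 12 = 216.
One more chip then forces some color to 36, so 216 + 1 = 217.

217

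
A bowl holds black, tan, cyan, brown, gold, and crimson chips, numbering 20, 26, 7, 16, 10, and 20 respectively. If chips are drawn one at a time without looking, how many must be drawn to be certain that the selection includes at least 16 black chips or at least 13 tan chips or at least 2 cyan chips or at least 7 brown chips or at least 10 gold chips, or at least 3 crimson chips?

The worst case stops just short of every target: 15 black, 12 tan, 1 cyan, 6 brown, 9 gold, 2 crimson — 15 + 12 + 1 + 6 + 9 + 2 = 45 chips.
One more chip must push some color to its target, so 45 + 1 = 46.

46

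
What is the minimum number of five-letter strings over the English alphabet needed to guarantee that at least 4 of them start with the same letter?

There are 26 possible first letters acting as pigeonholes.
With 26 × 3 = 78 five-letter strings over the English alphabet we could place exactly 3 in each, with no class reaching 4.
One more forces some class to hold 4, so 78 + 1 = 79.

79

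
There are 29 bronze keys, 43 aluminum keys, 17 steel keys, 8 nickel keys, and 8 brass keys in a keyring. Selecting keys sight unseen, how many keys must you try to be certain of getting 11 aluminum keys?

73

The worst case draws every non-aluminum key first: 29 + 17 + 8 + 8 = 62.
The next 11 draws are then forced to be aluminum, giving 62 + 11 = 73.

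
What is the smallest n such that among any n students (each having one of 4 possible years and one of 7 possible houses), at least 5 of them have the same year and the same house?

113

There are 4 × 7 = 28 (year, house) combinations acting as pigeonholes.
With 28 × 4 = 112 students we could place exactly 4 in each, with no (year, house) pair reaching 5.
One more forces some (year, house) pair to hold 5, so 112 + 1 = 113.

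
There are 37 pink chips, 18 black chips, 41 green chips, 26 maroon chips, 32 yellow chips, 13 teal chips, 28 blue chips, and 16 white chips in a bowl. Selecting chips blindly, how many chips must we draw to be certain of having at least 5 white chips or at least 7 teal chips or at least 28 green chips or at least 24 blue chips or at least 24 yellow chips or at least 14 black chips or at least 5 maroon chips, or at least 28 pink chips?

The worst case stops just short of every target: 27 pink, 13 black, 27 green, 4 maroon, 23 yellow, 6 teal, 23 blue, 4 white — 27 + 13 + 27 + 4 + 23 + 6 + 23 + 4 = 127 chips.
One more chip must push some color to its target, so 127 + 1 = 128.

128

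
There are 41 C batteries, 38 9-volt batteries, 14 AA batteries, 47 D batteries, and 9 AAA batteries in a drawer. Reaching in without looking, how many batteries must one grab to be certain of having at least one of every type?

The hardest type to obtain is AAA: we could draw every other battery first — 149 − 9 = 140 batteries — without a single AAA one.
The next draw must be AAA, so 140 + 1 = 141.

141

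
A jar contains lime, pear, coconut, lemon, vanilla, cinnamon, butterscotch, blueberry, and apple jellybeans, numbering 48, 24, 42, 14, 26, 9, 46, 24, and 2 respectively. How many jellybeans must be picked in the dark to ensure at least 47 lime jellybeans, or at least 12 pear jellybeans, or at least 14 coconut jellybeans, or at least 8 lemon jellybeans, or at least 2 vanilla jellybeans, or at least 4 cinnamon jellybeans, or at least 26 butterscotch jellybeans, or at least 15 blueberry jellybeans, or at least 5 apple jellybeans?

123

The worst case stops just short of every target: 46 lime, 11 pear, 13 coconut, 7 lemon, 1 vanilla, 3 cinnamon, 25 butterscotch, 14 blueberry, all 2 apple — 46 + 11 + 13 + 7 + 1 + 3 + 25 + 14 + 2 = 122 jellybeans.
One more jellybean must push some flavor to its target, so 122 + 1 = 123.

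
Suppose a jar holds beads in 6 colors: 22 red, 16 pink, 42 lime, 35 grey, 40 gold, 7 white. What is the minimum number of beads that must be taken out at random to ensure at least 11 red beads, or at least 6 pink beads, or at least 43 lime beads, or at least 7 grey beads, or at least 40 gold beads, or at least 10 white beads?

110

The worst case stops just short of every target: 10 red, 5 pink, 42 lime, 6 grey, 39 gold, all 7 white — 10 + 5 + 42 + 6 + 39 + 7 = 109 beads.
One more bead must push some color to its target, so 109 + 1 = 110.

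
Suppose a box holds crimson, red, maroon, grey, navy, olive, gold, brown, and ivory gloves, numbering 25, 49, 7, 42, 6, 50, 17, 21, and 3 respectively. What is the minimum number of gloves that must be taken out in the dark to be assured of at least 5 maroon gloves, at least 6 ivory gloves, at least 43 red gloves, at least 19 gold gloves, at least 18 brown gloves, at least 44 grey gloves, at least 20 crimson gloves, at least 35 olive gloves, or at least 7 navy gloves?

185

Each of the 9 colors has its own threshold; avoid all of them simultaneously.
The worst case stops just short of every target: 19 crimson, 42 red, 4 maroon, all 42 grey, 6 navy, 34 olive, all 17 gold, 17 brown, all 3 ivory — 19 + 42 + 4 + 42 + 6 + 34 + 17 + 17 + 3 = 184 gloves.
One more glove must push some color to its target, so 184 + 1 = 185.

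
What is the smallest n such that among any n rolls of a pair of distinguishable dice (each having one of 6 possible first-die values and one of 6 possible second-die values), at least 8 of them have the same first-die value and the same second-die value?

There are 6 × 6 = 36 (first-die value, second-die value) combinations acting as pigeonholes.
With 36 × 7 = 252 rolls of a pair of distinguishable dice we could place exactly 7 in each, with no (first-die value, second-die value) pair reaching 8.
One more forces some (first-die value, second-die value) pair to hold 8, so 252 + 1 = 253.

253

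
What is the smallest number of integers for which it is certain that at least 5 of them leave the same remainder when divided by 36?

There are 36 residue classes modulo 36 acting as pigeonholes.
With 36 × 4 = 144 integers we could place exactly 4 in each, with no class reaching 5.
One more forces some class to hold 5, so 144 + 1 = 145.

145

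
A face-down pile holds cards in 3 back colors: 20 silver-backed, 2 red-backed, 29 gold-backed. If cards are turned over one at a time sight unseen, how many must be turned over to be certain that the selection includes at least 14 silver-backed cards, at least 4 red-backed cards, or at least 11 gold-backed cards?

Each of the 3 back colors has its own threshold; avoid all of them simultaneously.
The worst case stops just short of every target: 13 silver-backed, all 2 red-backed, 10 gold-backed — 13 + 2 + 10 = 25 cards.
One more card must push some back color to its target, so 25 + 1 = 26.

26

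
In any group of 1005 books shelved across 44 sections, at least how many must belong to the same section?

23

The 1005 books fall into 44 sections.
If each of the 44 sections held at most 22, the total would be at most 44 × 22 = 968 < 1005, a contradiction.
So at least one holds ⌈1005/44⌉ = 23.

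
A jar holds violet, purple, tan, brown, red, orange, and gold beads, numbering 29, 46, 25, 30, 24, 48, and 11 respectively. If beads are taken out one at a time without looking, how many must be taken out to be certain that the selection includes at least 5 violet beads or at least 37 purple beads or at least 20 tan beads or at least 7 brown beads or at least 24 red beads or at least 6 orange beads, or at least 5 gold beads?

The worst case stops just short of every target: 4 violet, 36 purple, 19 tan, 6 brown, 23 red, 5 orange, 4 gold — 4 + 36 + 19 + 6 + 23 + 5 + 4 = 97 beads.
One more bead must push some color to its target, so 97 + 1 = 98.

98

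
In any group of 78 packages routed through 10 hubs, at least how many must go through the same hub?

8

If each of the 10 hubs held at most 7, the total would be at most 10 × 7 = 70 < 78, a contradiction.
So at least one holds ⌈78/10⌉ = 8.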